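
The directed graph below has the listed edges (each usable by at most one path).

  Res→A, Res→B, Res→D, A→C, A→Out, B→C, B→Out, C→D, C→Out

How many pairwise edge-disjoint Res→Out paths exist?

2

Assign every edge capacity 1; by Menger, the answer equals the max flow.
Path Res→A→Out (+1); total 1.
Path Res→B→Out (+1); total 2.
No residual Res→Out path; max flow = 2.
Certifying cut of size 2: {Res→A, Res→B}.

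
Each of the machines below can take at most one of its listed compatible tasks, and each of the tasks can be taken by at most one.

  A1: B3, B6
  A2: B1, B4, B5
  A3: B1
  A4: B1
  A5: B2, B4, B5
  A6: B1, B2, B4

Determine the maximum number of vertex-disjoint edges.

Unit-capacity flow: source→left, listed edges, right→sink; max matching = max flow.
Augmenting path A1→B3 (+1); matched 1.
Augmenting path A2→B1 (+1); matched 2.
Augmenting path A5→B2 (+1); matched 3.
Augmenting path A6→B4 (+1); matched 4.
Augmenting path A3→B1→A2→B5 (+1); matched 5.
No augmenting path remains; maximum matching = 5.
König certificate: {A1, A2, A5, A6, B1} is a vertex cover of size 5 (every listed pair touches it), so no matching can be larger.

5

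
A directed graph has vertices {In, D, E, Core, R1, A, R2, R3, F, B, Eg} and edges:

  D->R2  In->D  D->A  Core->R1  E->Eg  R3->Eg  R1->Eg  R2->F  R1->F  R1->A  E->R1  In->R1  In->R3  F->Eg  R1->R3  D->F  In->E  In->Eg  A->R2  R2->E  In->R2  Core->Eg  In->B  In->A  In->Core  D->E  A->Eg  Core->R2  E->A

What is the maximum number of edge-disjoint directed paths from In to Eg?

Assign every edge capacity 1; by Menger, the answer equals the max flow.
Path In→Eg (+1); total 1.
Path In→E→Eg (+1); total 2.
Path In→Core→Eg (+1); total 3.
Path In→R1→Eg (+1); total 4.
Path In→A→Eg (+1); total 5.
Path In→R3→Eg (+1); total 6.
Path In→D→F→Eg (+1); total 7.
No residual In→Eg path; max flow = 7.
Certifying cut of size 7: {A→Eg, E→Eg, F→Eg, In→Core, In→Eg, R1→Eg, R3→Eg}.

7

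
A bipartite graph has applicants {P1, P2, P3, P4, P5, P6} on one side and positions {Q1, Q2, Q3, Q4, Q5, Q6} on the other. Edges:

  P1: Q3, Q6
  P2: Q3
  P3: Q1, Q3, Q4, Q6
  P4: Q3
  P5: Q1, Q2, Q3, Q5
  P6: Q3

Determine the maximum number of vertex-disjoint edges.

4

Unit-capacity flow: source→left, listed edges, right→sink; max matching = max flow.
Augmenting path P1→Q3 (+1); matched 1.
Augmenting path P3→Q1 (+1); matched 2.
Augmenting path P5→Q2 (+1); matched 3.
Augmenting path P2→Q3→P1→Q6 (+1); matched 4.
No augmenting path remains; maximum matching = 4.
König certificate: {P1, P3, P5, Q3} is a vertex cover of size 4 (every listed pair touches it), so no matching can be larger.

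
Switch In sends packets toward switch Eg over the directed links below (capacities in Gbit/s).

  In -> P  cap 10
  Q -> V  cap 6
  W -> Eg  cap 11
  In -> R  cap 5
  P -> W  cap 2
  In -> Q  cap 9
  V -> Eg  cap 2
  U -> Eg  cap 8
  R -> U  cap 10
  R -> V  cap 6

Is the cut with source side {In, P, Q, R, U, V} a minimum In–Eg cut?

Given cut capacity: 2 + 8 + 2 = 12.
Augment In→P→W→Eg: bottleneck 2, flow now 2.
Augment In→Q→V→Eg: bottleneck 2, flow now 4.
Augment In→R→U→Eg: bottleneck 5, flow now 9.
No augmenting path remains; maximum flow = 9.
In the residual graph, reachable from In: {In, P, Q, V}.
Min-cut edges: In→R (5), P→W (2), V→Eg (2); capacity 5 + 2 + 2 = 9.
Cut capacity 12 exceeds the max flow 9, so it is not minimum.

No — its capacity is 12, but the minimum cut has capacity 9.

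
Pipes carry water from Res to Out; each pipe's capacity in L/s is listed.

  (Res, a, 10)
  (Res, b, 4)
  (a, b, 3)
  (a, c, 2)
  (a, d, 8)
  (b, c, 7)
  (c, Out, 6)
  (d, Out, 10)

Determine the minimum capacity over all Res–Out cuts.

14

Augment Res→a→c→Out: bottleneck 2, flow now 2.
Augment Res→a→d→Out: bottleneck 8, flow now 10.
Augment Res→b→c→Out: bottleneck 4, flow now 14.
No augmenting path remains; maximum flow = 14.
By max-flow min-cut, the minimum cut capacity equals the max flow.
In the residual graph, reachable from Res: {Res}.
Min-cut edges: Res→a (10), Res→b (4); capacity 10 + 4 = 14.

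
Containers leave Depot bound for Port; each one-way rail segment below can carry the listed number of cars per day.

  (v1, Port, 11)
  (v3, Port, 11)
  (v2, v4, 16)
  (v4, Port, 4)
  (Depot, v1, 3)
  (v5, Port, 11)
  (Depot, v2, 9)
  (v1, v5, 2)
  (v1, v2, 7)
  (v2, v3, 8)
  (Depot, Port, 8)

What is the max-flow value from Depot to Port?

20

Augment Depot→Port: bottleneck 8, flow now 8.
Augment Depot→v1→Port: bottleneck 3, flow now 11.
Augment Depot→v2→v3→Port: bottleneck 8, flow now 19.
Augment Depot→v2→v4→Port: bottleneck 1, flow now 20.
No augmenting path remains; maximum flow = 20.
In the residual graph, reachable from Depot: {Depot}.
Min-cut edges: Depot→v1 (3), Depot→v2 (9), Depot→Port (8); capacity 3 + 9 + 8 = 20.
This cut is saturated, so no flow can exceed 20.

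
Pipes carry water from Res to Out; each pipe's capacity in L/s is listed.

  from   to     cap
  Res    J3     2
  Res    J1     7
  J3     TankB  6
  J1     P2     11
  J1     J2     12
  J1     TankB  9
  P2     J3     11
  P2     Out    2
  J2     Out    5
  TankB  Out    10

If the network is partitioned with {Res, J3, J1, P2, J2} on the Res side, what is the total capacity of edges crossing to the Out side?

Edges leaving {Res, J3, J1, P2, J2}: J3→TankB (6), J1→TankB (9), P2→Out (2), J2→Out (5).
Cut capacity = 6 + 9 + 2 + 5 = 22.

22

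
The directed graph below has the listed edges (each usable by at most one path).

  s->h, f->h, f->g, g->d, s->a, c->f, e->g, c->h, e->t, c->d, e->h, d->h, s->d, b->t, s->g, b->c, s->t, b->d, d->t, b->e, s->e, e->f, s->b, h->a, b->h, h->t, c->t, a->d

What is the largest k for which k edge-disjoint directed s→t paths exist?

5

Assign every edge capacity 1; by Menger, the answer equals the max flow.
Path s→t (+1); total 1.
Path s→b→t (+1); total 2.
Path s→d→t (+1); total 3.
Path s→e→t (+1); total 4.
Path s→h→t (+1); total 5.
No residual s→t path; max flow = 5.
Certifying cut of size 5: {d→t, h→t, s→b, s→e, s→t}.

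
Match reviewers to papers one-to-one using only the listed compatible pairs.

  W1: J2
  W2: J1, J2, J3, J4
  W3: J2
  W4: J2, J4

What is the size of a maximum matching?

3

Unit-capacity flow: source→left, listed edges, right→sink; max matching = max flow.
Augmenting path W1→J2 (+1); matched 1.
Augmenting path W2→J1 (+1); matched 2.
Augmenting path W4→J4 (+1); matched 3.
No augmenting path remains; maximum matching = 3.
König certificate: {W2, W4, J2} is a vertex cover of size 3 (every listed pair touches it), so no matching can be larger.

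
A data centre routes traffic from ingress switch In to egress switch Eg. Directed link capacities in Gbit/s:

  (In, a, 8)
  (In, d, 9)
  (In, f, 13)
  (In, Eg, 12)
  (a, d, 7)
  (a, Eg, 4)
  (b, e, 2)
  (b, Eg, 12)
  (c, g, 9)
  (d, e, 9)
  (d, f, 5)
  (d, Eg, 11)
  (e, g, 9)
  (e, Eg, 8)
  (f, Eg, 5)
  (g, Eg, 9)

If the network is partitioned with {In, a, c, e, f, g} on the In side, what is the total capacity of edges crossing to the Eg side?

54

Edges leaving {In, a, c, e, f, g}: In→d (9), In→Eg (12), a→d (7), a→Eg (4), e→Eg (8), f→Eg (5), g→Eg (9).
Cut capacity = 9 + 12 + 7 + 4 + 8 + 5 + 9 = 54.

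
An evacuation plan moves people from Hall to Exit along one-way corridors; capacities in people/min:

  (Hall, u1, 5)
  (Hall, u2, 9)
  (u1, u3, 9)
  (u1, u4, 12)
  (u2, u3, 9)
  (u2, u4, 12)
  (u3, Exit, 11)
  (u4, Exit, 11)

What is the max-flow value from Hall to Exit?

Augment Hall→u1→u3→Exit: bottleneck 5, flow now 5.
Augment Hall→u2→u3→Exit: bottleneck 6, flow now 11.
Augment Hall→u2→u4→Exit: bottleneck 3, flow now 14.
No augmenting path remains; maximum flow = 14.
In the residual graph, reachable from Hall: {Hall}.
Min-cut edges: Hall→u1 (5), Hall→u2 (9); capacity 5 + 9 = 14.
This cut is saturated, so no flow can exceed 14.

14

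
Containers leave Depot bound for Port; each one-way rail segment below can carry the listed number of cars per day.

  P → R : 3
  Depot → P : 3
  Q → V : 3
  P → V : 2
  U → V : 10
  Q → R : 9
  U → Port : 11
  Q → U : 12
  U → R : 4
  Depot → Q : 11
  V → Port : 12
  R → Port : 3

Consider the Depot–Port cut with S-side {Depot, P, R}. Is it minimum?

Given cut capacity: 11 + 2 + 3 = 16.
Augment Depot→P→R→Port: bottleneck 3, flow now 3.
Augment Depot→Q→U→Port: bottleneck 11, flow now 14.
No augmenting path remains; maximum flow = 14.
In the residual graph, reachable from Depot: {Depot}.
Min-cut edges: Depot→P (3), Depot→Q (11); capacity 3 + 11 = 14.
Cut capacity 16 exceeds the max flow 14, so it is not minimum.

No — its capacity is 16, but the minimum cut has capacity 14.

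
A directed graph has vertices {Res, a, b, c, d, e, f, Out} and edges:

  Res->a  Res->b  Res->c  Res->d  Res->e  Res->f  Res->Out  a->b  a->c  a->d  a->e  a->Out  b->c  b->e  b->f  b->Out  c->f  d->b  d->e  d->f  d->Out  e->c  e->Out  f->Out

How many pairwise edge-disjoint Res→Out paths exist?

Assign every edge capacity 1; by Menger, the answer equals the max flow.
Path Res→Out (+1); total 1.
Path Res→a→Out (+1); total 2.
Path Res→b→Out (+1); total 3.
Path Res→d→Out (+1); total 4.
Path Res→e→Out (+1); total 5.
Path Res→f→Out (+1); total 6.
No residual Res→Out path; max flow = 6.
Certifying cut of size 6: {Res→Out, Res→a, Res→b, Res→d, Res→e, f→Out}.

6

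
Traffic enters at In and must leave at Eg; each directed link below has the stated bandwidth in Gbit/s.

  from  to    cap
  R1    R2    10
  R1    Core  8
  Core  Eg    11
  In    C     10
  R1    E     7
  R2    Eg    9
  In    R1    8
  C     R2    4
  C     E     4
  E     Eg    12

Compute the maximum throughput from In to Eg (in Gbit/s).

Augment In→R1→Core→Eg: bottleneck 8, flow now 8.
Augment In→C→E→Eg: bottleneck 4, flow now 12.
Augment In→C→R2→Eg: bottleneck 4, flow now 16.
No augmenting path remains; maximum flow = 16.
In the residual graph, reachable from In: {In, C}.
Min-cut edges: In→R1 (8), C→E (4), C→R2 (4); capacity 8 + 4 + 4 = 16.
This cut is saturated, so no flow can exceed 16.

16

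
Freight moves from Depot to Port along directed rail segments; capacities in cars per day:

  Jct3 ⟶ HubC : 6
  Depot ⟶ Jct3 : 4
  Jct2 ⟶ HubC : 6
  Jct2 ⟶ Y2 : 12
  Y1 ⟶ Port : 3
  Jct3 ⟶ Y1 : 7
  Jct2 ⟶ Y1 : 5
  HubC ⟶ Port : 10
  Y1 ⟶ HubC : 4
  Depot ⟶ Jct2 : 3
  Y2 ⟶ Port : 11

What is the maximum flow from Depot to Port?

Augment Depot→Jct3→Y1→Port: bottleneck 3, flow now 3.
Augment Depot→Jct3→HubC→Port: bottleneck 1, flow now 4.
Augment Depot→Jct2→HubC→Port: bottleneck 3, flow now 7.
No augmenting path remains; maximum flow = 7.
In the residual graph, reachable from Depot: {Depot}.
Min-cut edges: Depot→Jct3 (4), Depot→Jct2 (3); capacity 4 + 3 = 7.
This cut is saturated, so no flow can exceed 7.

7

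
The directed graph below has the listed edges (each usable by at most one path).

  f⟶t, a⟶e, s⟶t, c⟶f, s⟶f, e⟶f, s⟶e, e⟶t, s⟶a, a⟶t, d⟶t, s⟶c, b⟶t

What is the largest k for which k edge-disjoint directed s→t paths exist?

Assign every edge capacity 1; by Menger, the answer equals the max flow.
Path s→t (+1); total 1.
Path s→a→t (+1); total 2.
Path s→e→t (+1); total 3.
Path s→f→t (+1); total 4.
No residual s→t path; max flow = 4.
Certifying cut of size 4: {f→t, s→a, s→e, s→t}.

4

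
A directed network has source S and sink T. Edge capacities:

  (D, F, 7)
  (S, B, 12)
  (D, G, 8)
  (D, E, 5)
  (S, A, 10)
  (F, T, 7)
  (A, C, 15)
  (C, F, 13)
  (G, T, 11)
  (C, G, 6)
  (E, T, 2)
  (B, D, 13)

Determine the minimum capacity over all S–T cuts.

20

Augment S→A→C→F→T: bottleneck 7, flow now 7.
Augment S→A→C→G→T: bottleneck 3, flow now 10.
Augment S→B→D→E→T: bottleneck 2, flow now 12.
Augment S→B→D→G→T: bottleneck 8, flow now 20.
No augmenting path remains; maximum flow = 20.
By max-flow min-cut, the minimum cut capacity equals the max flow.
In the residual graph, reachable from S: {S, A, B, C, D, E, F, G}.
Min-cut edges: E→T (2), F→T (7), G→T (11); capacity 2 + 7 + 11 = 20.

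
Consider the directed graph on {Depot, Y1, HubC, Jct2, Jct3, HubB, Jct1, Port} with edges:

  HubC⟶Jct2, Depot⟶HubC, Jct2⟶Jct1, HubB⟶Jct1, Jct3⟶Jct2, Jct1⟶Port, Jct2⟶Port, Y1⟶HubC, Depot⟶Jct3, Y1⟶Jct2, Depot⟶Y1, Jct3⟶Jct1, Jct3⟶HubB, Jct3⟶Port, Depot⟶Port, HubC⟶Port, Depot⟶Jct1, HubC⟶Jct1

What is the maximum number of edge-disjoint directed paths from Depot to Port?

5

Assign every edge capacity 1; by Menger, the answer equals the max flow.
Path Depot→Port (+1); total 1.
Path Depot→HubC→Port (+1); total 2.
Path Depot→Jct3→Port (+1); total 3.
Path Depot→Jct1→Port (+1); total 4.
Path Depot→Y1→Jct2→Port (+1); total 5.
No residual Depot→Port path; max flow = 5.
Certifying cut of size 5: {Depot→HubC, Depot→Jct1, Depot→Jct3, Depot→Port, Depot→Y1}.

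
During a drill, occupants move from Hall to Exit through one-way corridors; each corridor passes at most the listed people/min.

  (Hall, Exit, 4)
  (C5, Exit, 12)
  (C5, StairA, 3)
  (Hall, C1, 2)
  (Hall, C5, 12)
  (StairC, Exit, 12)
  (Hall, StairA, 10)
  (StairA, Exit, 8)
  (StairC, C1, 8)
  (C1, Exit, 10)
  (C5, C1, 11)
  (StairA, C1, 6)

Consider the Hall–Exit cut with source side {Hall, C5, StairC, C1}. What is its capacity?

51

Edges leaving {Hall, C5, StairC, C1}: Hall→StairA (10), Hall→Exit (4), C5→StairA (3), C5→Exit (12), StairC→Exit (12), C1→Exit (10).
Cut capacity = 10 + 4 + 3 + 12 + 12 + 10 = 51.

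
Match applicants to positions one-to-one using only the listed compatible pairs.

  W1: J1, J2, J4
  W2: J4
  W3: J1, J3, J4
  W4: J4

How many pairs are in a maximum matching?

Unit-capacity flow: source→left, listed edges, right→sink; max matching = max flow.
Augmenting path W1→J1 (+1); matched 1.
Augmenting path W2→J4 (+1); matched 2.
Augmenting path W3→J3 (+1); matched 3.
No augmenting path remains; maximum matching = 3.
König certificate: {W1, W3, J4} is a vertex cover of size 3 (every listed pair touches it), so no matching can be larger.

3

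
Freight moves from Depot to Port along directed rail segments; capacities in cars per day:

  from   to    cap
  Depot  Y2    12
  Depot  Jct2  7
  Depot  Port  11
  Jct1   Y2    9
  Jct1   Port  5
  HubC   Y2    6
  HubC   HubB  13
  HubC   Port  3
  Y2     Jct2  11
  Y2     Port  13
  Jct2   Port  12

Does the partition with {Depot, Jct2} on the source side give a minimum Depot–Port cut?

Given cut capacity: 12 + 11 + 12 = 35.
Augment Depot→Port: bottleneck 11, flow now 11.
Augment Depot→Y2→Port: bottleneck 12, flow now 23.
Augment Depot→Jct2→Port: bottleneck 7, flow now 30.
No augmenting path remains; maximum flow = 30.
In the residual graph, reachable from Depot: {Depot}.
Min-cut edges: Depot→Y2 (12), Depot→Jct2 (7), Depot→Port (11); capacity 12 + 7 + 11 = 30.
Cut capacity 35 exceeds the max flow 30, so it is not minimum.

No — its capacity is 35, but the minimum cut has capacity 30.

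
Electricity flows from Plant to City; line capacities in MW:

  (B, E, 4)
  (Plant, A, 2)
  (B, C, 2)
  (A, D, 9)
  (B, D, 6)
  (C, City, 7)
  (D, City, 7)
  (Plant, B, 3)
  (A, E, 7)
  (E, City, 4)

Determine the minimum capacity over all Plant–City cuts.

Augment Plant→A→D→City: bottleneck 2, flow now 2.
Augment Plant→B→C→City: bottleneck 2, flow now 4.
Augment Plant→B→D→City: bottleneck 1, flow now 5.
No augmenting path remains; maximum flow = 5.
By max-flow min-cut, the minimum cut capacity equals the max flow.
In the residual graph, reachable from Plant: {Plant}.
Min-cut edges: Plant→A (2), Plant→B (3); capacity 2 + 3 = 5.

5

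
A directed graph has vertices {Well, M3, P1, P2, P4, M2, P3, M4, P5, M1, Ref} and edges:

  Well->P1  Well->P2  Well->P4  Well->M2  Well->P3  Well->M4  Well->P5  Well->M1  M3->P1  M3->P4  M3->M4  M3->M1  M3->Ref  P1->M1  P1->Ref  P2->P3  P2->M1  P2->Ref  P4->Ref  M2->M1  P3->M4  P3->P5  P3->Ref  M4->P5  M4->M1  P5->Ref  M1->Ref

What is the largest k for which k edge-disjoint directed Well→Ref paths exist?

Assign every edge capacity 1; by Menger, the answer equals the max flow.
Path Well→P1→Ref (+1); total 1.
Path Well→P2→Ref (+1); total 2.
Path Well→P4→Ref (+1); total 3.
Path Well→P3→Ref (+1); total 4.
Path Well→P5→Ref (+1); total 5.
Path Well→M1→Ref (+1); total 6.
No residual Well→Ref path; max flow = 6.
Certifying cut of size 6: {M1→Ref, P5→Ref, Well→P1, Well→P2, Well→P3, Well→P4}.

6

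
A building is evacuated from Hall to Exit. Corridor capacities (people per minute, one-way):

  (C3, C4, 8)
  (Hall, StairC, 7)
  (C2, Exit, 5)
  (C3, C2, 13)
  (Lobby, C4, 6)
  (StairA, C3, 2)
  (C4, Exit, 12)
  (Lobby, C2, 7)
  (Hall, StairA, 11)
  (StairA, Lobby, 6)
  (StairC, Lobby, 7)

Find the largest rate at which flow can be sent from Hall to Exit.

Augment Hall→StairC→Lobby→C4→Exit: bottleneck 6, flow now 6.
Augment Hall→StairC→Lobby→C2→Exit: bottleneck 1, flow now 7.
Augment Hall→StairA→Lobby→C2→Exit: bottleneck 4, flow now 11.
Augment Hall→StairA→C3→C4→Exit: bottleneck 2, flow now 13.
No augmenting path remains; maximum flow = 13.
In the residual graph, reachable from Hall: {Hall, StairC, StairA, Lobby, C2}.
Min-cut edges: StairA→C3 (2), Lobby→C4 (6), C2→Exit (5); capacity 2 + 6 + 5 = 13.
This cut is saturated, so no flow can exceed 13.

13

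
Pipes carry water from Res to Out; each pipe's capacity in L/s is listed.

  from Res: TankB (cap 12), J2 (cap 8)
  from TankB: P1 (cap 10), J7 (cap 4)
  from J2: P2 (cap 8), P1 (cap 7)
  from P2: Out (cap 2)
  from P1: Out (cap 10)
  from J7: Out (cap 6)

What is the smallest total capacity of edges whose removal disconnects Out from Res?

Augment Res→TankB→P1→Out: bottleneck 10, flow now 10.
Augment Res→TankB→J7→Out: bottleneck 2, flow now 12.
Augment Res→J2→P2→Out: bottleneck 2, flow now 14.
Augment Res→J2→P1→TankB→J7→Out: bottleneck 2, flow now 16. (uses reverse residual edge)
No augmenting path remains; maximum flow = 16.
By max-flow min-cut, the minimum cut capacity equals the max flow.
In the residual graph, reachable from Res: {Res, TankB, J2, P2, P1}.
Min-cut edges: TankB→J7 (4), P2→Out (2), P1→Out (10); capacity 4 + 2 + 10 = 16.

16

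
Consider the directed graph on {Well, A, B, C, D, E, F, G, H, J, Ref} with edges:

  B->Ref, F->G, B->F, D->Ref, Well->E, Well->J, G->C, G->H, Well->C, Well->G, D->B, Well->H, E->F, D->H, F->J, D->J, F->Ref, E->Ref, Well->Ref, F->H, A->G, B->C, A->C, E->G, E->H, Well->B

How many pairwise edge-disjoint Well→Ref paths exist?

3

Assign every edge capacity 1; by Menger, the answer equals the max flow.
Path Well→Ref (+1); total 1.
Path Well→B→Ref (+1); total 2.
Path Well→E→Ref (+1); total 3.
No residual Well→Ref path; max flow = 3.
Certifying cut of size 3: {Well→B, Well→E, Well→Ref}.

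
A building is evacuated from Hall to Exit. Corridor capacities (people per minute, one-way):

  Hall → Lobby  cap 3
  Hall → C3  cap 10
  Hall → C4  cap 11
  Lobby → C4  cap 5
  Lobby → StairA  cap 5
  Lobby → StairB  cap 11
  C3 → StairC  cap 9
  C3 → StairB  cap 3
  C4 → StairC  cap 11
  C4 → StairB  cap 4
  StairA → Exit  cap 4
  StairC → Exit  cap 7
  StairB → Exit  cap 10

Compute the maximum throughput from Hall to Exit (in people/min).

17

Augment Hall→Lobby→StairA→Exit: bottleneck 3, flow now 3.
Augment Hall→C3→StairC→Exit: bottleneck 7, flow now 10.
Augment Hall→C3→StairB→Exit: bottleneck 3, flow now 13.
Augment Hall→C4→StairB→Exit: bottleneck 4, flow now 17.
No augmenting path remains; maximum flow = 17.
In the residual graph, reachable from Hall: {Hall, C3, C4, StairC}.
Min-cut edges: Hall→Lobby (3), C3→StairB (3), C4→StairB (4), StairC→Exit (7); capacity 3 + 3 + 4 + 7 = 17.
This cut is saturated, so no flow can exceed 17.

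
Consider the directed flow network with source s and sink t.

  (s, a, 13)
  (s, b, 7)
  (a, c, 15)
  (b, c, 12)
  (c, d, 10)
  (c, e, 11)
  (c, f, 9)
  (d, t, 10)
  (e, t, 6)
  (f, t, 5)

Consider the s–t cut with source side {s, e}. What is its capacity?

26

Edges leaving {s, e}: s→a (13), s→b (7), e→t (6).
Cut capacity = 13 + 7 + 6 = 26.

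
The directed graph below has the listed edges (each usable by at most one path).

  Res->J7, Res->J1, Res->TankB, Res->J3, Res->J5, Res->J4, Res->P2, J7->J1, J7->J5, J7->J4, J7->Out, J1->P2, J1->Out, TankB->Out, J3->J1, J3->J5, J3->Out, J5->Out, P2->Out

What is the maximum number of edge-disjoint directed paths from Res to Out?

6

Assign every edge capacity 1; by Menger, the answer equals the max flow.
Path Res→J7→Out (+1); total 1.
Path Res→J1→Out (+1); total 2.
Path Res→TankB→Out (+1); total 3.
Path Res→J3→Out (+1); total 4.
Path Res→J5→Out (+1); total 5.
Path Res→P2→Out (+1); total 6.
No residual Res→Out path; max flow = 6.
Certifying cut of size 6: {Res→J1, Res→J3, Res→J5, Res→J7, Res→P2, Res→TankB}.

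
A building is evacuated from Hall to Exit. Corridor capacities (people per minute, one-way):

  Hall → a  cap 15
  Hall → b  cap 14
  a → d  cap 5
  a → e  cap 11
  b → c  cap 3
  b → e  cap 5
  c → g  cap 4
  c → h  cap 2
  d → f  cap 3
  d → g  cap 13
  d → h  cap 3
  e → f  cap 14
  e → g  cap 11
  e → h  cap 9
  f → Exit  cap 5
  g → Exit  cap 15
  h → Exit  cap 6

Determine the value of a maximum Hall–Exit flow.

Augment Hall→a→d→f→Exit: bottleneck 3, flow now 3.
Augment Hall→a→d→g→Exit: bottleneck 2, flow now 5.
Augment Hall→a→e→f→Exit: bottleneck 2, flow now 7.
Augment Hall→a→e→g→Exit: bottleneck 8, flow now 15.
Augment Hall→b→c→g→Exit: bottleneck 3, flow now 18.
Augment Hall→b→e→g→Exit: bottleneck 2, flow now 20.
Augment Hall→b→e→h→Exit: bottleneck 3, flow now 23.
No augmenting path remains; maximum flow = 23.
In the residual graph, reachable from Hall: {Hall, b}.
Min-cut edges: Hall→a (15), b→c (3), b→e (5); capacity 15 + 3 + 5 = 23.
This cut is saturated, so no flow can exceed 23.

23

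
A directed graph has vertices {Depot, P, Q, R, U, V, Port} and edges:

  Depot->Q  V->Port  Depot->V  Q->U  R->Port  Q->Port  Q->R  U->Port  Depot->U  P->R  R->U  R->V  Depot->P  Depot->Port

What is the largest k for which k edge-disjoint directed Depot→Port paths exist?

Assign every edge capacity 1; by Menger, the answer equals the max flow.
Path Depot→Port (+1); total 1.
Path Depot→Q→Port (+1); total 2.
Path Depot→U→Port (+1); total 3.
Path Depot→V→Port (+1); total 4.
Path Depot→P→R→Port (+1); total 5.
No residual Depot→Port path; max flow = 5.
Certifying cut of size 5: {Depot→P, Depot→Port, Depot→Q, Depot→U, Depot→V}.

5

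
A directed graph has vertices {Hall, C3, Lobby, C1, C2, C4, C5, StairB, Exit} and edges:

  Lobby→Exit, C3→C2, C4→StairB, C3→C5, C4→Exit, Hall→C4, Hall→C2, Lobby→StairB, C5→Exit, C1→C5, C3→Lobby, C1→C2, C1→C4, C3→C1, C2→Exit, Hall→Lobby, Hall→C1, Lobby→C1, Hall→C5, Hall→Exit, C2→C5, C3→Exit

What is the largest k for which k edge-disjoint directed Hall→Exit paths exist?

Assign every edge capacity 1; by Menger, the answer equals the max flow.
Path Hall→Exit (+1); total 1.
Path Hall→Lobby→Exit (+1); total 2.
Path Hall→C2→Exit (+1); total 3.
Path Hall→C4→Exit (+1); total 4.
Path Hall→C5→Exit (+1); total 5.
No residual Hall→Exit path; max flow = 5.
Certifying cut of size 5: {C2→Exit, C4→Exit, C5→Exit, Hall→Exit, Hall→Lobby}.

5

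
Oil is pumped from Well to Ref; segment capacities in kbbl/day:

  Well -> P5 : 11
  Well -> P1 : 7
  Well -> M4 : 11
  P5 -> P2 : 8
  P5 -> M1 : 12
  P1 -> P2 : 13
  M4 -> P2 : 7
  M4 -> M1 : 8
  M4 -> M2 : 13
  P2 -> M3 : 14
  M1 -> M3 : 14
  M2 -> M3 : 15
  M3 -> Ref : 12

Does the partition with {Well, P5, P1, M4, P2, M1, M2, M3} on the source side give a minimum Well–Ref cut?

Given cut capacity: 12 = 12.
Augment Well→P5→P2→M3→Ref: bottleneck 8, flow now 8.
Augment Well→P5→M1→M3→Ref: bottleneck 3, flow now 11.
Augment Well→P1→P2→M3→Ref: bottleneck 1, flow now 12.
No augmenting path remains; maximum flow = 12.
Cut capacity 12 equals the max flow, so it is a minimum cut.

Yes — it is a minimum cut (capacity 12).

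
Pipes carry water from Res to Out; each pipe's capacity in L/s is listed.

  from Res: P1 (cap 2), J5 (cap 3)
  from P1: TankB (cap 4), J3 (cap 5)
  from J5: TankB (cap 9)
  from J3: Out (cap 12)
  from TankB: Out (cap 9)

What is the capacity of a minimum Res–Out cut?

5

Augment Res→P1→J3→Out: bottleneck 2, flow now 2.
Augment Res→J5→TankB→Out: bottleneck 3, flow now 5.
No augmenting path remains; maximum flow = 5.
By max-flow min-cut, the minimum cut capacity equals the max flow.
In the residual graph, reachable from Res: {Res}.
Min-cut edges: Res→P1 (2), Res→J5 (3); capacity 2 + 3 = 5.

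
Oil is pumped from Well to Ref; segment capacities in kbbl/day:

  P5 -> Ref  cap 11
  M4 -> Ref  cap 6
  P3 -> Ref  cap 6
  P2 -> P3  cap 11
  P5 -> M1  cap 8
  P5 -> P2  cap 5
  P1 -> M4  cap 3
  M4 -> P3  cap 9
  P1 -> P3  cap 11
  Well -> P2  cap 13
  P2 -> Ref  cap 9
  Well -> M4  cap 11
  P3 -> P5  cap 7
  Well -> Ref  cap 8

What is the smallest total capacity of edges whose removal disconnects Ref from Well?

Augment Well→Ref: bottleneck 8, flow now 8.
Augment Well→P2→Ref: bottleneck 9, flow now 17.
Augment Well→M4→Ref: bottleneck 6, flow now 23.
Augment Well→P2→P3→Ref: bottleneck 4, flow now 27.
Augment Well→M4→P3→Ref: bottleneck 2, flow now 29.
Augment Well→M4→P3→P5→Ref: bottleneck 3, flow now 32.
No augmenting path remains; maximum flow = 32.
By max-flow min-cut, the minimum cut capacity equals the max flow.
In the residual graph, reachable from Well: {Well}.
Min-cut edges: Well→P2 (13), Well→M4 (11), Well→Ref (8); capacity 13 + 11 + 8 = 32.

32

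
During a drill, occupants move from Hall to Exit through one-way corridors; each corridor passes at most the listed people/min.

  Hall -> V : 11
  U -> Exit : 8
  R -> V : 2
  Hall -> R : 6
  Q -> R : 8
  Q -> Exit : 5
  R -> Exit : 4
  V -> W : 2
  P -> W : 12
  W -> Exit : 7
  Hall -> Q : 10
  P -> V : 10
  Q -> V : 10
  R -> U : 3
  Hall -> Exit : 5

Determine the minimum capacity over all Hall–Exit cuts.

19

Augment Hall→Exit: bottleneck 5, flow now 5.
Augment Hall→Q→Exit: bottleneck 5, flow now 10.
Augment Hall→R→Exit: bottleneck 4, flow now 14.
Augment Hall→R→U→Exit: bottleneck 2, flow now 16.
Augment Hall→V→W→Exit: bottleneck 2, flow now 18.
Augment Hall→Q→R→U→Exit: bottleneck 1, flow now 19.
No augmenting path remains; maximum flow = 19.
By max-flow min-cut, the minimum cut capacity equals the max flow.
In the residual graph, reachable from Hall: {Hall, Q, R, V}.
Min-cut edges: Hall→Exit (5), Q→Exit (5), R→U (3), R→Exit (4), V→W (2); capacity 5 + 5 + 3 + 4 + 2 = 19.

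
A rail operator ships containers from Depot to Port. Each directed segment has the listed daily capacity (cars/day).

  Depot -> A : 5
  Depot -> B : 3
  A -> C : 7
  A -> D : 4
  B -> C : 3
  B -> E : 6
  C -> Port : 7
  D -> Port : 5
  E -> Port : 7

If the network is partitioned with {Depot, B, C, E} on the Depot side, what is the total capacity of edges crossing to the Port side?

19

Edges leaving {Depot, B, C, E}: Depot→A (5), C→Port (7), E→Port (7).
Cut capacity = 5 + 7 + 7 = 19.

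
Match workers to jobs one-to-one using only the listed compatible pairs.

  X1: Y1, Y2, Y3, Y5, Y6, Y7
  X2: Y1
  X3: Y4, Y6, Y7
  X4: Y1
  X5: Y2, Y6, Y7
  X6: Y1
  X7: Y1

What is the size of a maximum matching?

Unit-capacity flow: source→left, listed edges, right→sink; max matching = max flow.
Augmenting path X1→Y1 (+1); matched 1.
Augmenting path X3→Y4 (+1); matched 2.
Augmenting path X5→Y2 (+1); matched 3.
Augmenting path X2→Y1→X1→Y3 (+1); matched 4.
No augmenting path remains; maximum matching = 4.
König certificate: {X1, X3, X5, Y1} is a vertex cover of size 4 (every listed pair touches it), so no matching can be larger.

4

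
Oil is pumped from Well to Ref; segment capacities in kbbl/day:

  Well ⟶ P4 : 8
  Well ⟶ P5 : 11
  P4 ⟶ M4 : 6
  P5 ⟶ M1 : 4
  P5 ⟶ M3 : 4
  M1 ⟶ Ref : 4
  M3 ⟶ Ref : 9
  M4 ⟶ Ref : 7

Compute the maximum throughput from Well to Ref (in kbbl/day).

14

Augment Well→P4→M4→Ref: bottleneck 6, flow now 6.
Augment Well→P5→M1→Ref: bottleneck 4, flow now 10.
Augment Well→P5→M3→Ref: bottleneck 4, flow now 14.
No augmenting path remains; maximum flow = 14.
In the residual graph, reachable from Well: {Well, P4, P5}.
Min-cut edges: P4→M4 (6), P5→M1 (4), P5→M3 (4); capacity 6 + 4 + 4 = 14.
This cut is saturated, so no flow can exceed 14.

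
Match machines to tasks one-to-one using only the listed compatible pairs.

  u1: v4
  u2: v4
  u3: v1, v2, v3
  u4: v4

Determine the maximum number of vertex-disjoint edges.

2

Unit-capacity flow: source→left, listed edges, right→sink; max matching = max flow.
Augmenting path u1→v4 (+1); matched 1.
Augmenting path u3→v1 (+1); matched 2.
No augmenting path remains; maximum matching = 2.
König certificate: {u3, v4} is a vertex cover of size 2 (every listed pair touches it), so no matching can be larger.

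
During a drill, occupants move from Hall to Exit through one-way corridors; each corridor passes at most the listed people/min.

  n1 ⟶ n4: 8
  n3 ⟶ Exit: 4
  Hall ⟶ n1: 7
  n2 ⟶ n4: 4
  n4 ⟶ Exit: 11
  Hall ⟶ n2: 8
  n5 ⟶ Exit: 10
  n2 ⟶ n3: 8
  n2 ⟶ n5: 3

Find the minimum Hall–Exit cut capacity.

Augment Hall→n1→n4→Exit: bottleneck 7, flow now 7.
Augment Hall→n2→n3→Exit: bottleneck 4, flow now 11.
Augment Hall→n2→n4→Exit: bottleneck 4, flow now 15.
No augmenting path remains; maximum flow = 15.
By max-flow min-cut, the minimum cut capacity equals the max flow.
In the residual graph, reachable from Hall: {Hall}.
Min-cut edges: Hall→n1 (7), Hall→n2 (8); capacity 7 + 8 = 15.

15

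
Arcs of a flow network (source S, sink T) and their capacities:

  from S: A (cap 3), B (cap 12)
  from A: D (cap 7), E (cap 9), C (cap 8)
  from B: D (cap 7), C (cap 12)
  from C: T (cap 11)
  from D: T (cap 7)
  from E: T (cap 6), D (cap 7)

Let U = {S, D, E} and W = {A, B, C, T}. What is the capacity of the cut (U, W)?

Edges leaving {S, D, E}: S→A (3), S→B (12), D→T (7), E→T (6).
Cut capacity = 3 + 12 + 7 + 6 = 28.

28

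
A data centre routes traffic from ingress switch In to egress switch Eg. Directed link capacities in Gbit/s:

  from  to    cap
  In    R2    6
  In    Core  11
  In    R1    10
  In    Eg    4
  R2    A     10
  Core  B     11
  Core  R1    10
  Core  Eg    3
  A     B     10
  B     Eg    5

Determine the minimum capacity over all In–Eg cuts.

Augment In→Eg: bottleneck 4, flow now 4.
Augment In→Core→Eg: bottleneck 3, flow now 7.
Augment In→Core→B→Eg: bottleneck 5, flow now 12.
No augmenting path remains; maximum flow = 12.
By max-flow min-cut, the minimum cut capacity equals the max flow.
In the residual graph, reachable from In: {In, R2, Core, A, B, R1}.
Min-cut edges: In→Eg (4), Core→Eg (3), B→Eg (5); capacity 4 + 3 + 5 = 12.

12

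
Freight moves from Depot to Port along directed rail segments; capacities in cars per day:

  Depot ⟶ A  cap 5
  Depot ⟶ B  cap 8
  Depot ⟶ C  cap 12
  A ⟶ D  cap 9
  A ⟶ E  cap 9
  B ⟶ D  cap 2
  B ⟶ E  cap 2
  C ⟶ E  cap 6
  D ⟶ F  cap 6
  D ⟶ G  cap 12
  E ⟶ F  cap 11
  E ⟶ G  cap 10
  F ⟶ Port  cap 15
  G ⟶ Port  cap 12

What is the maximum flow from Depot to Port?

Augment Depot→A→D→F→Port: bottleneck 5, flow now 5.
Augment Depot→B→D→F→Port: bottleneck 1, flow now 6.
Augment Depot→B→D→G→Port: bottleneck 1, flow now 7.
Augment Depot→B→E→F→Port: bottleneck 2, flow now 9.
Augment Depot→C→E→F→Port: bottleneck 6, flow now 15.
No augmenting path remains; maximum flow = 15.
In the residual graph, reachable from Depot: {Depot, B, C}.
Min-cut edges: Depot→A (5), B→D (2), B→E (2), C→E (6); capacity 5 + 2 + 2 + 6 = 15.
This cut is saturated, so no flow can exceed 15.

15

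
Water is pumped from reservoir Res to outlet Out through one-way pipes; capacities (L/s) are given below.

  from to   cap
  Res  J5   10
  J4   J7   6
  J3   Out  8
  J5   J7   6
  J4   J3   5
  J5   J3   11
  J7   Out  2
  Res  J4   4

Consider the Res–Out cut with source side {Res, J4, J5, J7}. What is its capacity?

18

Edges leaving {Res, J4, J5, J7}: J4→J3 (5), J5→J3 (11), J7→Out (2).
Cut capacity = 5 + 11 + 2 = 18.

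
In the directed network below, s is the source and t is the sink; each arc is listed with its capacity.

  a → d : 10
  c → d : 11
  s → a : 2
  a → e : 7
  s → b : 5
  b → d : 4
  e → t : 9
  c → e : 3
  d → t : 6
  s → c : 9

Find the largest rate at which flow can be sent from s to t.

Augment s→a→d→t: bottleneck 2, flow now 2.
Augment s→b→d→t: bottleneck 4, flow now 6.
Augment s→c→e→t: bottleneck 3, flow now 9.
Augment s→c→d→a→e→t: bottleneck 2, flow now 11. (uses reverse residual edge)
No augmenting path remains; maximum flow = 11.
In the residual graph, reachable from s: {s, b, c, d}.
Min-cut edges: s→a (2), c→e (3), d→t (6); capacity 2 + 3 + 6 = 11.
This cut is saturated, so no flow can exceed 11.

11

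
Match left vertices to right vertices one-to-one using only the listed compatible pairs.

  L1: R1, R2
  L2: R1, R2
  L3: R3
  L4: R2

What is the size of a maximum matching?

Unit-capacity flow: source→left, listed edges, right→sink; max matching = max flow.
Augmenting path L1→R1 (+1); matched 1.
Augmenting path L2→R2 (+1); matched 2.
Augmenting path L3→R3 (+1); matched 3.
No augmenting path remains; maximum matching = 3.
König certificate: {L3, R1, R2} is a vertex cover of size 3 (every listed pair touches it), so no matching can be larger.

3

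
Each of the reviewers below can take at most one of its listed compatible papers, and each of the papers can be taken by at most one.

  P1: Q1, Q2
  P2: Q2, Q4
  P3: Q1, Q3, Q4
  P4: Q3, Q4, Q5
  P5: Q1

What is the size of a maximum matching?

Unit-capacity flow: source→left, listed edges, right→sink; max matching = max flow.
Augmenting path P1→Q1 (+1); matched 1.
Augmenting path P2→Q2 (+1); matched 2.
Augmenting path P3→Q3 (+1); matched 3.
Augmenting path P4→Q4 (+1); matched 4.
Augmenting path P5→Q1→P1→Q2→P2→Q4→P4→Q5 (+1); matched 5.
No augmenting path remains; maximum matching = 5.
König certificate: {P1, P2, P3, P4, P5} is a vertex cover of size 5 (every listed pair touches it), so no matching can be larger.

5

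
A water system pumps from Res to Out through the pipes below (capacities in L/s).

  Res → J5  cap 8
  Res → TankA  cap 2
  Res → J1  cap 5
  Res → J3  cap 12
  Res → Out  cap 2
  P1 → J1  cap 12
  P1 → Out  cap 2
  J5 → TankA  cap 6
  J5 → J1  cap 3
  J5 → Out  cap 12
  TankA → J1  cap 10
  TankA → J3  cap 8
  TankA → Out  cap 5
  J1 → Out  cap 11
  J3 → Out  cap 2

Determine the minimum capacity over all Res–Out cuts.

Augment Res→Out: bottleneck 2, flow now 2.
Augment Res→J5→Out: bottleneck 8, flow now 10.
Augment Res→TankA→Out: bottleneck 2, flow now 12.
Augment Res→J1→Out: bottleneck 5, flow now 17.
Augment Res→J3→Out: bottleneck 2, flow now 19.
No augmenting path remains; maximum flow = 19.
By max-flow min-cut, the minimum cut capacity equals the max flow.
In the residual graph, reachable from Res: {Res, J3}.
Min-cut edges: Res→J5 (8), Res→TankA (2), Res→J1 (5), Res→Out (2), J3→Out (2); capacity 8 + 2 + 5 + 2 + 2 = 19.

19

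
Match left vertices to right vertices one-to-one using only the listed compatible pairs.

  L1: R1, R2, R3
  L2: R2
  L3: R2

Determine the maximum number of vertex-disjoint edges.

Unit-capacity flow: source→left, listed edges, right→sink; max matching = max flow.
Augmenting path L1→R1 (+1); matched 1.
Augmenting path L2→R2 (+1); matched 2.
No augmenting path remains; maximum matching = 2.
König certificate: {L1, R2} is a vertex cover of size 2 (every listed pair touches it), so no matching can be larger.

2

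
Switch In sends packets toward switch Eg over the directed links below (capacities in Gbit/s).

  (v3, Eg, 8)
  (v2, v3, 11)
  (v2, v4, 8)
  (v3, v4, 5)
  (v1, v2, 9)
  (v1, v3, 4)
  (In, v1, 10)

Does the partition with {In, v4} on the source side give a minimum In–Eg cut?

No — its capacity is 10, but the minimum cut has capacity 8.

Given cut capacity: 10 = 10.
Augment In→v1→v3→Eg: bottleneck 4, flow now 4.
Augment In→v1→v2→v3→Eg: bottleneck 4, flow now 8.
No augmenting path remains; maximum flow = 8.
In the residual graph, reachable from In: {In, v1, v2, v3, v4}.
Min-cut edges: v3→Eg (8); capacity 8 = 8.
Cut capacity 10 exceeds the max flow 8, so it is not minimum.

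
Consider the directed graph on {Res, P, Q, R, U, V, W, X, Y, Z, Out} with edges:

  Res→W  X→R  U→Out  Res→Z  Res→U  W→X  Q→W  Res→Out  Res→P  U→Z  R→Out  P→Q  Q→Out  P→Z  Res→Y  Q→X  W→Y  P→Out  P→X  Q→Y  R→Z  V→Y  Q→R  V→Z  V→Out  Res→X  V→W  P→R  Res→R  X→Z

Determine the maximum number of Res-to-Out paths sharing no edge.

Assign every edge capacity 1; by Menger, the answer equals the max flow.
Path Res→Out (+1); total 1.
Path Res→P→Out (+1); total 2.
Path Res→R→Out (+1); total 3.
Path Res→U→Out (+1); total 4.
No residual Res→Out path; max flow = 4.
Certifying cut of size 4: {R→Out, Res→Out, Res→P, Res→U}.

4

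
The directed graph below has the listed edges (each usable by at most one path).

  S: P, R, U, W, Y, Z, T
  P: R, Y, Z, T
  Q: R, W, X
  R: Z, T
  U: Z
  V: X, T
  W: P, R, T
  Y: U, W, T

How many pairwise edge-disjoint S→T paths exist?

5

Assign every edge capacity 1; by Menger, the answer equals the max flow.
Path S→T (+1); total 1.
Path S→P→T (+1); total 2.
Path S→R→T (+1); total 3.
Path S→W→T (+1); total 4.
Path S→Y→T (+1); total 5.
No residual S→T path; max flow = 5.
Certifying cut of size 5: {S→P, S→R, S→T, S→W, S→Y}.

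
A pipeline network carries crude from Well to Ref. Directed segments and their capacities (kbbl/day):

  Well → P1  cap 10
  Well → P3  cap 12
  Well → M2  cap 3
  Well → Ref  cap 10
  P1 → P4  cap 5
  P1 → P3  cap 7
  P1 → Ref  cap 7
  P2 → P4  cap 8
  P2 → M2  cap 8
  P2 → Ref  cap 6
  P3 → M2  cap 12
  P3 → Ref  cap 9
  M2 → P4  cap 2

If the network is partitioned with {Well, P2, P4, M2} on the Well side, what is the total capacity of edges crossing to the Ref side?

Edges leaving {Well, P2, P4, M2}: Well→P1 (10), Well→P3 (12), Well→Ref (10), P2→Ref (6).
Cut capacity = 10 + 12 + 10 + 6 = 38.

38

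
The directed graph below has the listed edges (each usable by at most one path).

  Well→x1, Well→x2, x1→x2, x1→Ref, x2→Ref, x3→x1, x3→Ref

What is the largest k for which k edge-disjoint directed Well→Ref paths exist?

Assign every edge capacity 1; by Menger, the answer equals the max flow.
Path Well→x1→Ref (+1); total 1.
Path Well→x2→Ref (+1); total 2.
No residual Well→Ref path; max flow = 2.
Certifying cut of size 2: {Well→x1, Well→x2}.

2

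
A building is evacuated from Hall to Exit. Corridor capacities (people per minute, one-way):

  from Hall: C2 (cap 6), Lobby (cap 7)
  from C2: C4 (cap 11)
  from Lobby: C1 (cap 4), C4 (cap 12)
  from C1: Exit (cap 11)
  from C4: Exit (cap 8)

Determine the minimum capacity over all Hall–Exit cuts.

Augment Hall→C2→C4→Exit: bottleneck 6, flow now 6.
Augment Hall→Lobby→C1→Exit: bottleneck 4, flow now 10.
Augment Hall→Lobby→C4→Exit: bottleneck 2, flow now 12.
No augmenting path remains; maximum flow = 12.
By max-flow min-cut, the minimum cut capacity equals the max flow.
In the residual graph, reachable from Hall: {Hall, C2, Lobby, C4}.
Min-cut edges: Lobby→C1 (4), C4→Exit (8); capacity 4 + 8 = 12.

12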